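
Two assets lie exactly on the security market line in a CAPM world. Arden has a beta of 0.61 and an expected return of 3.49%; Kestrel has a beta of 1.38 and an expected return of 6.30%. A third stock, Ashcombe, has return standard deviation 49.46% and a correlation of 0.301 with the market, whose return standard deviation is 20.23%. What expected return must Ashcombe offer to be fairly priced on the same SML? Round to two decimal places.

3.95%

MRP = (6.30% − 3.49%) / (1.38 − 0.61) = 3.6494%
R_f = 3.49% − 0.61 × 3.6494% = 1.2639%
β_Ashcombe = ρ·σ_i/σ_m = 0.301 × 49.46 / 20.23 = 0.7359
E(R_Ashcombe) = R_f + β × MRP = 1.2639% + 0.7359 × 3.6494% = 3.95%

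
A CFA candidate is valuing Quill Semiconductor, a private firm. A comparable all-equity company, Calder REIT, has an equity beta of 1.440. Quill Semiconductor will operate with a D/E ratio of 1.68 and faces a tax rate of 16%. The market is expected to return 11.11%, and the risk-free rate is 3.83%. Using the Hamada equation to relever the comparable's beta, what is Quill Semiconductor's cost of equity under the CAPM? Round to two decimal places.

β_L = β_U × [1 + (1 − t)(D/E)] = 1.440 × [1 + (1 − 0.16) × 1.68]
    = 1.440 × [1 + 0.84 × 1.68] = 1.440 × 2.4112 = 3.4721
MRP = 11.11% − 3.83% = 7.28%
E(R) = R_f + β_L × MRP = 3.83% + 3.4721 × 7.28% = 29.11%

29.11%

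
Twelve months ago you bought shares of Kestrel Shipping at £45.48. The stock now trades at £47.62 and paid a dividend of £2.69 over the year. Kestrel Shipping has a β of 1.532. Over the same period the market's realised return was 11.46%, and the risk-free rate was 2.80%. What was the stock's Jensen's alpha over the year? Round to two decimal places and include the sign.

Realised HPR = (P1 + D1 − P0) / P0 = (47.62 + 2.69 − 45.48) / 45.48 = 4.83 / 45.48 = 10.6201%
MRP = 11.46% − 2.80% = 8.66%
CAPM required = R_f + β·MRP = 2.80% + 1.532 × 8.66% = 16.06712%
α = realised − required = 10.6201% − 16.06712% = -5.45%

-5.45%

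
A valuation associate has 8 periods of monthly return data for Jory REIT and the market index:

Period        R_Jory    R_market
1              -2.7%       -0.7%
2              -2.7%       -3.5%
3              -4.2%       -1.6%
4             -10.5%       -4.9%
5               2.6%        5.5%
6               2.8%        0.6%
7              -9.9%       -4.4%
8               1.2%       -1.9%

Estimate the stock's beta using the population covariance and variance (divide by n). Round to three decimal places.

Mean R_i = (-2.7 − 2.7 − 4.2 − 10.5 + 2.6 + 2.8 − 9.9 + 1.2) / 8 = -2.9250%
Mean R_m = (-0.7 − 3.5 − 1.6 − 4.9 + 5.5 + 0.6 − 4.4 − 1.9) / 8 = -1.3625%
Σ(R_i − R̄_i)(R_m − R̄_m) = 94.8875  ⇒  Cov = 94.8875 / 8 = 11.8609
Σ(R_m − R̄_m)² = 78.0388  ⇒  Var(R_m) = 78.0388 / 8 = 9.7549
β = Cov / Var(R_m) = 11.8609 / 9.7549 = 1.2159

1.216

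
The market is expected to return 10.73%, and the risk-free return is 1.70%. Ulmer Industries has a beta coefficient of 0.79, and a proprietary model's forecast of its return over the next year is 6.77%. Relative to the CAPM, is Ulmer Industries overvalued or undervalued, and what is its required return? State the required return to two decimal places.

MRP = 10.73% − 1.70% = 9.03%
Required return = R_f + β·MRP = 1.70% + 0.79 × 9.03% = 8.83%
Forecast 6.77% < required 8.83% → the stock plots below the SML → overvalued.

Overvalued; required return 8.83%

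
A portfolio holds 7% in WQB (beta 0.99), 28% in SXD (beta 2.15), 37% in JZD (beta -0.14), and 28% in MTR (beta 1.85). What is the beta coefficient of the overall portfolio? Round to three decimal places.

1.138

β_P = Σ w_i β_i = 0.07×0.99 + 0.28×2.15 + 0.37×-0.14 + 0.28×1.85 = 1.1375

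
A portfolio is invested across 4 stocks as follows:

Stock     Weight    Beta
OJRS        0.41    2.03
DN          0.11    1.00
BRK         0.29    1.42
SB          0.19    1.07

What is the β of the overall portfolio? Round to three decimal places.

1.557

β_P = Σ w_i β_i = 0.41×2.03 + 0.11×1.00 + 0.29×1.42 + 0.19×1.07 = 1.5574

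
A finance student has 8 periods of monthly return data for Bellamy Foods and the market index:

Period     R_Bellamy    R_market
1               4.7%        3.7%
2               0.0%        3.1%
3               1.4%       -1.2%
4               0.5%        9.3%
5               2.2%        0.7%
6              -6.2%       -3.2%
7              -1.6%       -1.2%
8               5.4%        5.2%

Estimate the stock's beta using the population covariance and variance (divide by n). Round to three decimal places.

Mean R_i = (4.7 + 0.0 + 1.4 + 0.5 + 2.2 − 6.2 − 1.6 + 5.4) / 8 = 0.8000%
Mean R_m = (3.7 + 3.1 − 1.2 + 9.3 + 0.7 − 3.2 − 1.2 + 5.2) / 8 = 2.0500%
Σ(R_i − R̄_i)(R_m − R̄_m) = 58.6200  ⇒  Cov = 58.6200 / 8 = 7.3275
Σ(R_m − R̄_m)² = 116.8200  ⇒  Var(R_m) = 116.8200 / 8 = 14.6025
β = Cov / Var(R_m) = 7.3275 / 14.6025 = 0.5018

0.502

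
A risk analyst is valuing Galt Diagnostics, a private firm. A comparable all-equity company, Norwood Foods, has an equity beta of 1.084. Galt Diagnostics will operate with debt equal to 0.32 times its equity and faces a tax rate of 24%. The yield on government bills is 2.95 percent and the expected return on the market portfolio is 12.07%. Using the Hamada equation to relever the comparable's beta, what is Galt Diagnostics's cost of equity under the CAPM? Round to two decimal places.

β_L = β_U × [1 + (1 − t)(D/E)] = 1.084 × [1 + (1 − 0.24) × 0.32]
    = 1.084 × [1 + 0.76 × 0.32] = 1.084 × 1.2432 = 1.3476
MRP = 12.07% − 2.95% = 9.12%
E(R) = R_f + β_L × MRP = 2.95% + 1.3476 × 9.12% = 15.24%

15.24%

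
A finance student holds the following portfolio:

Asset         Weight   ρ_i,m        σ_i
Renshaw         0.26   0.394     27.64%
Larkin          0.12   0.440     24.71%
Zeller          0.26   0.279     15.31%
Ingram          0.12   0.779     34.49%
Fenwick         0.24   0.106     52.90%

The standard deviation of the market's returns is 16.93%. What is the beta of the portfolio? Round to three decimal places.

0.580

β_Renshaw = 0.394 × 27.64% / 16.93% = 0.6432
β_Larkin = 0.440 × 24.71% / 16.93% = 0.6422
β_Zeller = 0.279 × 15.31% / 16.93% = 0.2523
β_Ingram = 0.779 × 34.49% / 16.93% = 1.5870
β_Fenwick = 0.106 × 52.90% / 16.93% = 0.3312
β_P = Σ w_i β_i = 0.26×0.6432 + 0.12×0.6422 + 0.26×0.2523 + 0.12×1.5870 + 0.24×0.3312 = 0.5798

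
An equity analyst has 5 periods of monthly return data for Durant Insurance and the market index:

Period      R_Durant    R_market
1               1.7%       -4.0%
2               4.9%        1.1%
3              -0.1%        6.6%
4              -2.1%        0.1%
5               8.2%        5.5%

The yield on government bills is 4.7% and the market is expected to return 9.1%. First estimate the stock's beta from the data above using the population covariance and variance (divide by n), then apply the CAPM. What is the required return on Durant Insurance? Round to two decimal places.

5.86%

Mean R_i = (1.7 + 4.9 − 0.1 − 2.1 + 8.2) / 5 = 2.5200%
Mean R_m = (-4.0 + 1.1 + 6.6 + 0.1 + 5.5) / 5 = 1.8600%
Σ(R_i − R̄_i)(R_m − R̄_m) = 19.3840  ⇒  Cov = 19.3840 / 5 = 3.8768
Σ(R_m − R̄_m)² = 73.7320  ⇒  Var(R_m) = 73.7320 / 5 = 14.7464
β = Cov / Var(R_m) = 3.8768 / 14.7464 = 0.2629
MRP = 9.1% − 4.7% = 4.40%
E(R) = R_f + β × MRP = 4.7% + 0.2629 × 4.4% = 5.86%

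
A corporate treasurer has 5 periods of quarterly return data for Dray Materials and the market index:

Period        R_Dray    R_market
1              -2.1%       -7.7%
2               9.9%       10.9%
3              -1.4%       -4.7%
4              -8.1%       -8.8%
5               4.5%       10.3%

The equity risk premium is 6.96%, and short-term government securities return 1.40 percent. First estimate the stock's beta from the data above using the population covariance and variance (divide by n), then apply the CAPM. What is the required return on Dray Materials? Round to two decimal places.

Mean R_i = (-2.1 + 9.9 − 1.4 − 8.1 + 4.5) / 5 = 0.5600%
Mean R_m = (-7.7 + 10.9 − 4.7 − 8.8 + 10.3) / 5 = 0.0000%
Σ(R_i − R̄_i)(R_m − R̄_m) = 248.2900  ⇒  Cov = 248.2900 / 5 = 49.6580
Σ(R_m − R̄_m)² = 383.7200  ⇒  Var(R_m) = 383.7200 / 5 = 76.7440
β = Cov / Var(R_m) = 49.6580 / 76.7440 = 0.6471
E(R) = R_f + β × MRP = 1.40% + 0.6471 × 6.96% = 5.90%

5.90%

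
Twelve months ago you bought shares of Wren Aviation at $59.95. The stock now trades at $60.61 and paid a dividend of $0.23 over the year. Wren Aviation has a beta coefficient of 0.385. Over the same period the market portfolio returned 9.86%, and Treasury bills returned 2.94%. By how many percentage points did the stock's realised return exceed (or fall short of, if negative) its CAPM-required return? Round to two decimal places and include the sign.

-4.12%

Realised HPR = (P1 + D1 − P0) / P0 = (60.61 + 0.23 − 59.95) / 59.95 = 0.89 / 59.95 = 1.4846%
MRP = 9.86% − 2.94% = 6.92%
CAPM required = R_f + β·MRP = 2.94% + 0.385 × 6.92% = 5.60420%
α = realised − required = 1.4846% − 5.60420% = -4.12%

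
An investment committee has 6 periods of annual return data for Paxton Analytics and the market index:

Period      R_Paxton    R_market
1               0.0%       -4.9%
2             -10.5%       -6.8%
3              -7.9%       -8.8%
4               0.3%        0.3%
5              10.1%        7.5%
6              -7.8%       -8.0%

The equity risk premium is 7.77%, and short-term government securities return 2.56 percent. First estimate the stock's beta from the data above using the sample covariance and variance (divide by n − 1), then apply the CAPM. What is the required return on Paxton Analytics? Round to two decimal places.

Mean R_i = (0.0 − 10.5 − 7.9 + 0.3 + 10.1 − 7.8) / 6 = -2.6333%
Mean R_m = (-4.9 − 6.8 − 8.8 + 0.3 + 7.5 − 8.0) / 6 = -3.4500%
Σ(R_i − R̄_i)(R_m − R̄_m) = 224.6500  ⇒  Cov = 224.6500 / 5 = 44.9300
Σ(R_m − R̄_m)² = 196.6150  ⇒  Var(R_m) = 196.6150 / 5 = 39.3230
β = Cov / Var(R_m) = 44.9300 / 39.3230 = 1.1426
E(R) = R_f + β × MRP = 2.56% + 1.1426 × 7.77% = 11.44%

11.44%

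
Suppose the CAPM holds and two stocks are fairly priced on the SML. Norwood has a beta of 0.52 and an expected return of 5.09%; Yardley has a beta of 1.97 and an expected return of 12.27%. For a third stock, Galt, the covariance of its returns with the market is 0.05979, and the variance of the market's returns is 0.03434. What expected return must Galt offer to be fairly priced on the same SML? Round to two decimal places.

MRP = (12.27% − 5.09%) / (1.97 − 0.52) = 4.9517%
R_f = 5.09% − 0.52 × 4.9517% = 2.5151%
β_Galt = Cov / Var(R_m) = 0.05979 / 0.03434 = 1.7411
E(R_Galt) = R_f + β × MRP = 2.5151% + 1.7411 × 4.9517% = 11.14%

11.14%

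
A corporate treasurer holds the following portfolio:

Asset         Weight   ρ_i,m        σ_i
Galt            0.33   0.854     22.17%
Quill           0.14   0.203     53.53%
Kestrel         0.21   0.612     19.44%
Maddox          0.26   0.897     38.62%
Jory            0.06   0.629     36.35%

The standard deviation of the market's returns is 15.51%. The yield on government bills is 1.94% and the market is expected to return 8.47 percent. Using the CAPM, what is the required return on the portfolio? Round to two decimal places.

β_Galt = 0.854 × 22.17% / 15.51% = 1.2207
β_Quill = 0.203 × 53.53% / 15.51% = 0.7006
β_Kestrel = 0.612 × 19.44% / 15.51% = 0.7671
β_Maddox = 0.897 × 38.62% / 15.51% = 2.2335
β_Jory = 0.629 × 36.35% / 15.51% = 1.4742
β_P = Σ w_i β_i = 0.33×1.2207 + 0.14×0.7006 + 0.21×0.7671 + 0.26×2.2335 + 0.06×1.4742 = 1.3312
MRP = 8.47% − 1.94% = 6.53%
E(R_P) = R_f + β_P × MRP = 1.94% + 1.3312 × 6.53% = 10.63%

10.63%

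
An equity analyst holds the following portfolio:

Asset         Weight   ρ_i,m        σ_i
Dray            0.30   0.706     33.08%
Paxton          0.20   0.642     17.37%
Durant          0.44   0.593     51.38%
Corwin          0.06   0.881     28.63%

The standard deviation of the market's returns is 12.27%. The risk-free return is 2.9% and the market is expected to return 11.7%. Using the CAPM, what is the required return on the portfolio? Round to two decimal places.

20.22%

β_Dray = 0.706 × 33.08% / 12.27% = 1.9034
β_Paxton = 0.642 × 17.37% / 12.27% = 0.9088
β_Durant = 0.593 × 51.38% / 12.27% = 2.4832
β_Corwin = 0.881 × 28.63% / 12.27% = 2.0557
β_P = Σ w_i β_i = 0.30×1.9034 + 0.20×0.9088 + 0.44×2.4832 + 0.06×2.0557 = 1.9687
MRP = 11.7% − 2.9% = 8.80%
E(R_P) = R_f + β_P × MRP = 2.9% + 1.9687 × 8.8% = 20.22%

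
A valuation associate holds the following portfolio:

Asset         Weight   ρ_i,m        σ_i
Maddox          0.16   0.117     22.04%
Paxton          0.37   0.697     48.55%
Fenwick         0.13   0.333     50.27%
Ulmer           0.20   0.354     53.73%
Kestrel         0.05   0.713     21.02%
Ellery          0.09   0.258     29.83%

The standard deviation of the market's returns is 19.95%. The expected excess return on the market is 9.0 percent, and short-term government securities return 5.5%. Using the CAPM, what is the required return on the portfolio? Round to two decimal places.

14.68%

β_Maddox = 0.117 × 22.04% / 19.95% = 0.1293
β_Paxton = 0.697 × 48.55% / 19.95% = 1.6962
β_Fenwick = 0.333 × 50.27% / 19.95% = 0.8391
β_Ulmer = 0.354 × 53.73% / 19.95% = 0.9534
β_Kestrel = 0.713 × 21.02% / 19.95% = 0.7512
β_Ellery = 0.258 × 29.83% / 19.95% = 0.3858
β_P = Σ w_i β_i = 0.16×0.1293 + 0.37×1.6962 + 0.13×0.8391 + 0.20×0.9534 + 0.05×0.7512 + 0.09×0.3858 = 1.0203
E(R_P) = R_f + β_P × MRP = 5.5% + 1.0203 × 9.0% = 14.68%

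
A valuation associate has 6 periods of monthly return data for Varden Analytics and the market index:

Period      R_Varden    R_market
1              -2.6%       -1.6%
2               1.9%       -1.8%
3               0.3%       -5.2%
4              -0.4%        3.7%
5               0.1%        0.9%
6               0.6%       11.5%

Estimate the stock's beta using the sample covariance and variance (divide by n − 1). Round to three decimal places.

Mean R_i = (-2.6 + 1.9 + 0.3 − 0.4 + 0.1 + 0.6) / 6 = -0.0167%
Mean R_m = (-1.6 − 1.8 − 5.2 + 3.7 + 0.9 + 11.5) / 6 = 1.2500%
Σ(R_i − R̄_i)(R_m − R̄_m) = 4.8150  ⇒  Cov = 4.8150 / 5 = 0.9630
Σ(R_m − R̄_m)² = 170.2150  ⇒  Var(R_m) = 170.2150 / 5 = 34.0430
β = Cov / Var(R_m) = 0.9630 / 34.0430 = 0.0283

0.028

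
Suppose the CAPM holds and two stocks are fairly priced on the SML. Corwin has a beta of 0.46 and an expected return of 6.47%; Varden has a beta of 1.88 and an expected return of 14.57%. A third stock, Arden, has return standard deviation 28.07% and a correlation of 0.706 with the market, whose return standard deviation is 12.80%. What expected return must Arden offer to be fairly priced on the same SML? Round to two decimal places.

12.68%

MRP = (14.57% − 6.47%) / (1.88 − 0.46) = 5.7042%
R_f = 6.47% − 0.46 × 5.7042% = 3.8461%
β_Arden = ρ·σ_i/σ_m = 0.706 × 28.07 / 12.80 = 1.5482
E(R_Arden) = R_f + β × MRP = 3.8461% + 1.5482 × 5.7042% = 12.68%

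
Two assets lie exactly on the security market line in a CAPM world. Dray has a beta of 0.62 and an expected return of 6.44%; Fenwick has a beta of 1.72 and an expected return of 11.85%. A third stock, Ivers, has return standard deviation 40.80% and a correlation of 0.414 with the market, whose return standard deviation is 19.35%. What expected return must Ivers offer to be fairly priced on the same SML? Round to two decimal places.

MRP = (11.85% − 6.44%) / (1.72 − 0.62) = 4.9182%
R_f = 6.44% − 0.62 × 4.9182% = 3.3907%
β_Ivers = ρ·σ_i/σ_m = 0.414 × 40.80 / 19.35 = 0.8729
E(R_Ivers) = R_f + β × MRP = 3.3907% + 0.8729 × 4.9182% = 7.68%

7.68%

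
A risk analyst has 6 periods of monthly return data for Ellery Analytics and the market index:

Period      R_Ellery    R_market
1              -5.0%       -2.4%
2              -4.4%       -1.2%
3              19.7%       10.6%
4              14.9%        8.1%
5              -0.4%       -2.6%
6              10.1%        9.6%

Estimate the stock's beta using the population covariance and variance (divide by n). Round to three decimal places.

Mean R_i = (-5.0 − 4.4 + 19.7 + 14.9 − 0.4 + 10.1) / 6 = 5.8167%
Mean R_m = (-2.4 − 1.2 + 10.6 + 8.1 − 2.6 + 9.6) / 6 = 3.6833%
Σ(R_i − R̄_i)(R_m − R̄_m) = 316.2417  ⇒  Cov = 316.2417 / 6 = 52.7070
Σ(R_m − R̄_m)² = 202.6883  ⇒  Var(R_m) = 202.6883 / 6 = 33.7814
β = Cov / Var(R_m) = 52.7070 / 33.7814 = 1.5602

1.560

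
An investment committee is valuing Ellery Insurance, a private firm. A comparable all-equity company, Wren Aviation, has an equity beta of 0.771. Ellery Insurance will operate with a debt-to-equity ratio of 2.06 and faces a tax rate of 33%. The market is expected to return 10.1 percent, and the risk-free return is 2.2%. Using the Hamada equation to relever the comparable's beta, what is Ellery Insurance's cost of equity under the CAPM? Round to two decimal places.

β_L = β_U × [1 + (1 − t)(D/E)] = 0.771 × [1 + (1 − 0.33) × 2.06]
    = 0.771 × [1 + 0.67 × 2.06] = 0.771 × 2.3802 = 1.8351
MRP = 10.1% − 2.2% = 7.90%
E(R) = R_f + β_L × MRP = 2.2% + 1.8351 × 7.9% = 16.70%

16.70%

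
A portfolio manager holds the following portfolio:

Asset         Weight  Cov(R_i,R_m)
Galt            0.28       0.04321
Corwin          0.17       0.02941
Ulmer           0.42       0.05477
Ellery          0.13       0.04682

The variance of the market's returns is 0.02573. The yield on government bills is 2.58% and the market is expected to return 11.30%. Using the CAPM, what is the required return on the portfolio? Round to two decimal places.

18.23%

β_Galt = 0.04321 / 0.02573 = 1.6794
β_Corwin = 0.02941 / 0.02573 = 1.1430
β_Ulmer = 0.05477 / 0.02573 = 2.1286
β_Ellery = 0.04682 / 0.02573 = 1.8197
β_P = Σ w_i β_i = 0.28×1.6794 + 0.17×1.1430 + 0.42×2.1286 + 0.13×1.8197 = 1.7951
MRP = 11.30% − 2.58% = 8.72%
E(R_P) = R_f + β_P × MRP = 2.58% + 1.7951 × 8.72% = 18.23%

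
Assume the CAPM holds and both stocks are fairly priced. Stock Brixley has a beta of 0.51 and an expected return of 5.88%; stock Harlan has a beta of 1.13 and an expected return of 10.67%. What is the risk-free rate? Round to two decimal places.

Both satisfy E(R) = R_f + β·MRP, so the slope of the SML is
MRP = (10.67% − 5.88%) / (1.13 − 0.51) = 4.79% / 0.62 = 7.7258%
R_f = E(R_Brixley) − β_Brixley·MRP = 5.88% − 0.51 × 7.7258% = 1.9398%

1.94%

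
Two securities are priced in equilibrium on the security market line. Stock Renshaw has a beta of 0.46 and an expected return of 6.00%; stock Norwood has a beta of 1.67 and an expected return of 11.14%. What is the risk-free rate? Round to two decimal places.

Both satisfy E(R) = R_f + β·MRP, so the slope of the SML is
MRP = (11.14% − 6.00%) / (1.67 − 0.46) = 5.14% / 1.21 = 4.2479%
R_f = E(R_Renshaw) − β_Renshaw·MRP = 6.00% − 0.46 × 4.2479% = 4.0460%

4.05%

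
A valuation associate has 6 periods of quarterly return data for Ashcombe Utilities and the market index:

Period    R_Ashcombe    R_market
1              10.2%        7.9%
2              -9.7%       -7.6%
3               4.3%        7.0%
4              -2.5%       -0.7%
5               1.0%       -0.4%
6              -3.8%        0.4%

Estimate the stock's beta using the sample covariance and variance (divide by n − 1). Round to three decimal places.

1.136

Mean R_i = (10.2 − 9.7 + 4.3 − 2.5 + 1.0 − 3.8) / 6 = -0.0833%
Mean R_m = (7.9 − 7.6 + 7.0 − 0.7 − 0.4 + 0.4) / 6 = 1.1000%
Σ(R_i − R̄_i)(R_m − R̄_m) = 184.7800  ⇒  Cov = 184.7800 / 5 = 36.9560
Σ(R_m − R̄_m)² = 162.7200  ⇒  Var(R_m) = 162.7200 / 5 = 32.5440
β = Cov / Var(R_m) = 36.9560 / 32.5440 = 1.1356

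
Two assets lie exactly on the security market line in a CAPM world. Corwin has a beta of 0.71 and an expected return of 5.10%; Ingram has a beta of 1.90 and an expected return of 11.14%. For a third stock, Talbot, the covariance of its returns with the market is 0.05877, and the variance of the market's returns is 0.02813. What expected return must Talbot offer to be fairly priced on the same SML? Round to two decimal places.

MRP = (11.14% − 5.10%) / (1.90 − 0.71) = 5.0756%
R_f = 5.10% − 0.71 × 5.0756% = 1.4963%
β_Talbot = Cov / Var(R_m) = 0.05877 / 0.02813 = 2.0892
E(R_Talbot) = R_f + β × MRP = 1.4963% + 2.0892 × 5.0756% = 12.10%

12.10%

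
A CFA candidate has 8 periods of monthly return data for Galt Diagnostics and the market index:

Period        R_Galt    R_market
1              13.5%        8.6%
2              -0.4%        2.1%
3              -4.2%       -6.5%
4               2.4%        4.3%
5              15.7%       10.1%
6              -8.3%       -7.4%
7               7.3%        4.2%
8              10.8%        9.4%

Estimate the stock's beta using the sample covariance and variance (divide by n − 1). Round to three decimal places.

Mean R_i = (13.5 − 0.4 − 4.2 + 2.4 + 15.7 − 8.3 + 7.3 + 10.8) / 8 = 4.6000%
Mean R_m = (8.6 + 2.1 − 6.5 + 4.3 + 10.1 − 7.4 + 4.2 + 9.4) / 8 = 3.1000%
Σ(R_i − R̄_i)(R_m − R̄_m) = 390.9700  ⇒  Cov = 390.9700 / 7 = 55.8529
Σ(R_m − R̄_m)² = 325.0000  ⇒  Var(R_m) = 325.0000 / 7 = 46.4286
β = Cov / Var(R_m) = 55.8529 / 46.4286 = 1.2030

1.203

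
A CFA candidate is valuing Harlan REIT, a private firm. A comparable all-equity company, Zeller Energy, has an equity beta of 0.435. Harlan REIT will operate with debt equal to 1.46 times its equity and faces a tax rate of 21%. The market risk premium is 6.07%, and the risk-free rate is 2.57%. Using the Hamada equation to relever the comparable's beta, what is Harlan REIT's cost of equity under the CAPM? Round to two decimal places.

8.26%

β_L = β_U × [1 + (1 − t)(D/E)] = 0.435 × [1 + (1 − 0.21) × 1.46]
    = 0.435 × [1 + 0.79 × 1.46] = 0.435 × 2.1534 = 0.9367
E(R) = R_f + β_L × MRP = 2.57% + 0.9367 × 6.07% = 8.26%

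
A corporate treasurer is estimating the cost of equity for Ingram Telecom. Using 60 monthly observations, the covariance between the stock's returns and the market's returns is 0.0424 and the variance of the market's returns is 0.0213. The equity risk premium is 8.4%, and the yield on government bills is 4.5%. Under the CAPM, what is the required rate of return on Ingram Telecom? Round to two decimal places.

21.22%

β = Cov(R_i, R_m) / Var(R_m) = 0.0424 / 0.0213 = 1.9906
E(R) = R_f + β × MRP = 4.5% + 1.9906 × 8.4% = 21.22%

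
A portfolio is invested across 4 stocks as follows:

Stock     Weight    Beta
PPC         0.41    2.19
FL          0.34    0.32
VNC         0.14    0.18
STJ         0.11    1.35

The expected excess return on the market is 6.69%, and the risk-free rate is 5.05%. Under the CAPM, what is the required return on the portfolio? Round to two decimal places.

β_P = Σ w_i β_i = 0.41×2.19 + 0.34×0.32 + 0.14×0.18 + 0.11×1.35 = 1.1804
E(R_P) = R_f + β_P × MRP = 5.05% + 1.1804 × 6.69% = 12.95%

12.95%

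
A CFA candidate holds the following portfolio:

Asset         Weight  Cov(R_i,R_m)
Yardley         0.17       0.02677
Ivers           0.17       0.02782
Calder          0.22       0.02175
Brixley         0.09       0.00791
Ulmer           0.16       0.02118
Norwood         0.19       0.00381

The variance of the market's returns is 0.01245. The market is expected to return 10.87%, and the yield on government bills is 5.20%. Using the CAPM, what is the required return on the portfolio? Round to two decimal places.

13.80%

β_Yardley = 0.02677 / 0.01245 = 2.1502
β_Ivers = 0.02782 / 0.01245 = 2.2345
β_Calder = 0.02175 / 0.01245 = 1.7470
β_Brixley = 0.00791 / 0.01245 = 0.6353
β_Ulmer = 0.02118 / 0.01245 = 1.7012
β_Norwood = 0.00381 / 0.01245 = 0.3060
β_P = Σ w_i β_i = 0.17×2.1502 + 0.17×2.2345 + 0.22×1.7470 + 0.09×0.6353 + 0.16×1.7012 + 0.19×0.3060 = 1.5172
MRP = 10.87% − 5.20% = 5.67%
E(R_P) = R_f + β_P × MRP = 5.20% + 1.5172 × 5.67% = 13.80%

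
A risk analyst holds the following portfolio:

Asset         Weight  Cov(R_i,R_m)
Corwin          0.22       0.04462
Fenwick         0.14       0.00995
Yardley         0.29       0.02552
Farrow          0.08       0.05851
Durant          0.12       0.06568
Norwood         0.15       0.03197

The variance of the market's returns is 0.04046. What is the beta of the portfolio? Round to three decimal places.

0.889

β_Corwin = 0.04462 / 0.04046 = 1.1028
β_Fenwick = 0.00995 / 0.04046 = 0.2459
β_Yardley = 0.02552 / 0.04046 = 0.6307
β_Farrow = 0.05851 / 0.04046 = 1.4461
β_Durant = 0.06568 / 0.04046 = 1.6233
β_Norwood = 0.03197 / 0.04046 = 0.7902
β_P = Σ w_i β_i = 0.22×1.1028 + 0.14×0.2459 + 0.29×0.6307 + 0.08×1.4461 + 0.12×1.6233 + 0.15×0.7902 = 0.8890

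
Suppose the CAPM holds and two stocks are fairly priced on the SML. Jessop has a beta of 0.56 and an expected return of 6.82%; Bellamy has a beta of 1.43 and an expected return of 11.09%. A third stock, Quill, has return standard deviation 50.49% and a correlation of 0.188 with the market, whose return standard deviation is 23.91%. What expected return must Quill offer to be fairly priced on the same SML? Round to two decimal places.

MRP = (11.09% − 6.82%) / (1.43 − 0.56) = 4.9080%
R_f = 6.82% − 0.56 × 4.9080% = 4.0715%
β_Quill = ρ·σ_i/σ_m = 0.188 × 50.49 / 23.91 = 0.3970
E(R_Quill) = R_f + β × MRP = 4.0715% + 0.3970 × 4.9080% = 6.02%

6.02%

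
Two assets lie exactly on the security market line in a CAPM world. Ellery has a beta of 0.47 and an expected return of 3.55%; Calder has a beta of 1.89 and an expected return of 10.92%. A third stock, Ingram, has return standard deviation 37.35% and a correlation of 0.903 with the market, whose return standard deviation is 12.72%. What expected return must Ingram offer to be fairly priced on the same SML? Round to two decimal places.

14.87%

MRP = (10.92% − 3.55%) / (1.89 − 0.47) = 5.1901%
R_f = 3.55% − 0.47 × 5.1901% = 1.1107%
β_Ingram = ρ·σ_i/σ_m = 0.903 × 37.35 / 12.72 = 2.6515
E(R_Ingram) = R_f + β × MRP = 1.1107% + 2.6515 × 5.1901% = 14.87%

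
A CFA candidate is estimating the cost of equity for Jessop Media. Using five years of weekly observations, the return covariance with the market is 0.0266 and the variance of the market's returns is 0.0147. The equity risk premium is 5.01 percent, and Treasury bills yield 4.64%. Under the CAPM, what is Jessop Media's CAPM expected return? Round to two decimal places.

β = Cov(R_i, R_m) / Var(R_m) = 0.0266 / 0.0147 = 1.8095
E(R) = R_f + β × MRP = 4.64% + 1.8095 × 5.01% = 13.71%

13.71%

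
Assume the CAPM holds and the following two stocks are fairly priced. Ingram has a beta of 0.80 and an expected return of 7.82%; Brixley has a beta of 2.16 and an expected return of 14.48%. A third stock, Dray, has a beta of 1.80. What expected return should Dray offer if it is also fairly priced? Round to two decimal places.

MRP (SML slope) = (14.48% − 7.82%) / (2.16 − 0.80) = 6.66% / 1.36 = 4.8971%
R_f (intercept) = 7.82% − 0.80 × 4.8971% = 3.9023%
E(R_Dray) = R_f + β × MRP = 3.9023% + 1.80 × 4.8971% = 12.72%

12.72%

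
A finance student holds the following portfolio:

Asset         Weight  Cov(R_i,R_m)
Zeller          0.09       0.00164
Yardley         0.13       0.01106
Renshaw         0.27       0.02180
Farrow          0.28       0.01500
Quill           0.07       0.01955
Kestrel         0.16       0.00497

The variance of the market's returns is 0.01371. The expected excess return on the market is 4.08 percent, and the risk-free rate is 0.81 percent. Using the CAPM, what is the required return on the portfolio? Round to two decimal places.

4.93%

β_Zeller = 0.00164 / 0.01371 = 0.1196
β_Yardley = 0.01106 / 0.01371 = 0.8067
β_Renshaw = 0.02180 / 0.01371 = 1.5901
β_Farrow = 0.01500 / 0.01371 = 1.0941
β_Quill = 0.01955 / 0.01371 = 1.4260
β_Kestrel = 0.00497 / 0.01371 = 0.3625
β_P = Σ w_i β_i = 0.09×0.1196 + 0.13×0.8067 + 0.27×1.5901 + 0.28×1.0941 + 0.07×1.4260 + 0.16×0.3625 = 1.0091
E(R_P) = R_f + β_P × MRP = 0.81% + 1.0091 × 4.08% = 4.93%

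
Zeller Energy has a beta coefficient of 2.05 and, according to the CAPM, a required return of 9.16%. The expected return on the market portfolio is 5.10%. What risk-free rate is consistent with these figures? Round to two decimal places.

E(R) = R_f + β(E(R_m) − R_f) = R_f(1 − β) + β·E(R_m)
9.16% = R_f × (1 − 2.05) + 2.05 × 5.10%
9.16% = R_f × -1.05 + 10.4550%
R_f = (9.16% − 10.4550%) / -1.05 = 1.23%

1.23%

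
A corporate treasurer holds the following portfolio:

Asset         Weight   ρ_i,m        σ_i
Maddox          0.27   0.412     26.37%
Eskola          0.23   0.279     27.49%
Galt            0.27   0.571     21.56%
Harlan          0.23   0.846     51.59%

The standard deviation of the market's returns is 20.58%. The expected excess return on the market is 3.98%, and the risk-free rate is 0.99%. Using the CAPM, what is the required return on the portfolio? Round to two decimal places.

β_Maddox = 0.412 × 26.37% / 20.58% = 0.5279
β_Eskola = 0.279 × 27.49% / 20.58% = 0.3727
β_Galt = 0.571 × 21.56% / 20.58% = 0.5982
β_Harlan = 0.846 × 51.59% / 20.58% = 2.1208
β_P = Σ w_i β_i = 0.27×0.5279 + 0.23×0.3727 + 0.27×0.5982 + 0.23×2.1208 = 0.8776
E(R_P) = R_f + β_P × MRP = 0.99% + 0.8776 × 3.98% = 4.48%

4.48%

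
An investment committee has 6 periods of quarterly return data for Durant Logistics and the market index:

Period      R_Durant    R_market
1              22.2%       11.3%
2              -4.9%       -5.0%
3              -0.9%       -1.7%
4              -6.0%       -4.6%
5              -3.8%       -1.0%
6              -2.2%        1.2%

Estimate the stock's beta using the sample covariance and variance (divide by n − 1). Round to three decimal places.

Mean R_i = (22.2 − 4.9 − 0.9 − 6.0 − 3.8 − 2.2) / 6 = 0.7333%
Mean R_m = (11.3 − 5.0 − 1.7 − 4.6 − 1.0 + 1.2) / 6 = 0.0333%
Σ(R_i − R̄_i)(R_m − R̄_m) = 305.5033  ⇒  Cov = 305.5033 / 5 = 61.1007
Σ(R_m − R̄_m)² = 179.1733  ⇒  Var(R_m) = 179.1733 / 5 = 35.8347
β = Cov / Var(R_m) = 61.1007 / 35.8347 = 1.7051

1.705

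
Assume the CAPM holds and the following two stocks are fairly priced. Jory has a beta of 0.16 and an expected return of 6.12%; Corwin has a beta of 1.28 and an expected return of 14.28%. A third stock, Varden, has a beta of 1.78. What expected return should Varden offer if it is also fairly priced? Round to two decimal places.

MRP (SML slope) = (14.28% − 6.12%) / (1.28 − 0.16) = 8.16% / 1.12 = 7.2857%
R_f (intercept) = 6.12% − 0.16 × 7.2857% = 4.9543%
E(R_Varden) = R_f + β × MRP = 4.9543% + 1.78 × 7.2857% = 17.92%

17.92%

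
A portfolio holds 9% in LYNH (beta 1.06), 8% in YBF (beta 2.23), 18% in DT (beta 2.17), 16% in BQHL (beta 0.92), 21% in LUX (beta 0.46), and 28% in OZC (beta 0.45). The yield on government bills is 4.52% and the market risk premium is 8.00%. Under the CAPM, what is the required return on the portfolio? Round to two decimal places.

β_P = Σ w_i β_i = 0.09×1.06 + 0.08×2.23 + 0.18×2.17 + 0.16×0.92 + 0.21×0.46 + 0.28×0.45 = 1.0342
E(R_P) = R_f + β_P × MRP = 4.52% + 1.0342 × 8.00% = 12.79%

12.79%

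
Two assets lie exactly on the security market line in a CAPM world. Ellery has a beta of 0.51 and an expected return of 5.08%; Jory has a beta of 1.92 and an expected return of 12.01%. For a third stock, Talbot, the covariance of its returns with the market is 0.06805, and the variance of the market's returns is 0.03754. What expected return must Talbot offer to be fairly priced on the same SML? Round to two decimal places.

11.48%

MRP = (12.01% − 5.08%) / (1.92 − 0.51) = 4.9149%
R_f = 5.08% − 0.51 × 4.9149% = 2.5734%
β_Talbot = Cov / Var(R_m) = 0.06805 / 0.03754 = 1.8127
E(R_Talbot) = R_f + β × MRP = 2.5734% + 1.8127 × 4.9149% = 11.48%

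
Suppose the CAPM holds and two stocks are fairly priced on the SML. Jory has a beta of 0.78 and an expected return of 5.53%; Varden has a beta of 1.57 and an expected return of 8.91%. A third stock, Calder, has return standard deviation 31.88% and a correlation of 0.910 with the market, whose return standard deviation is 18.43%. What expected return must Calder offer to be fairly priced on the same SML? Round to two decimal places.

MRP = (8.91% − 5.53%) / (1.57 − 0.78) = 4.2785%
R_f = 5.53% − 0.78 × 4.2785% = 2.1928%
β_Calder = ρ·σ_i/σ_m = 0.910 × 31.88 / 18.43 = 1.5741
E(R_Calder) = R_f + β × MRP = 2.1928% + 1.5741 × 4.2785% = 8.93%

8.93%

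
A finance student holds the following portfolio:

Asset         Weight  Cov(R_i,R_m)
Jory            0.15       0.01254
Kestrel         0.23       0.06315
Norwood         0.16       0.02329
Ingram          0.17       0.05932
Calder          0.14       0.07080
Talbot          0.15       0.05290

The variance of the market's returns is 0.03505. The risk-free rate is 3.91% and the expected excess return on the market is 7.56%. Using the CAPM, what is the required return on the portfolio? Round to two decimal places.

β_Jory = 0.01254 / 0.03505 = 0.3578
β_Kestrel = 0.06315 / 0.03505 = 1.8017
β_Norwood = 0.02329 / 0.03505 = 0.6645
β_Ingram = 0.05932 / 0.03505 = 1.6924
β_Calder = 0.07080 / 0.03505 = 2.0200
β_Talbot = 0.05290 / 0.03505 = 1.5093
β_P = Σ w_i β_i = 0.15×0.3578 + 0.23×1.8017 + 0.16×0.6645 + 0.17×1.6924 + 0.14×2.0200 + 0.15×1.5093 = 1.3713
E(R_P) = R_f + β_P × MRP = 3.91% + 1.3713 × 7.56% = 14.28%

14.28%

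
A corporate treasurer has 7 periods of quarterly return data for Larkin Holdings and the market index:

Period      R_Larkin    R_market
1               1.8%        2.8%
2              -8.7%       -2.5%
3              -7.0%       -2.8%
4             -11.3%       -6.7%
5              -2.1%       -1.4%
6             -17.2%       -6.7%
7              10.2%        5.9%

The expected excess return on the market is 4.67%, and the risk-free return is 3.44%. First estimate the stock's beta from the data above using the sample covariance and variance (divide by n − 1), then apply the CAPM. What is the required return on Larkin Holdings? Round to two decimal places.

12.23%

Mean R_i = (1.8 − 8.7 − 7.0 − 11.3 − 2.1 − 17.2 + 10.2) / 7 = -4.9000%
Mean R_m = (2.8 − 2.5 − 2.8 − 6.7 − 1.4 − 6.7 + 5.9) / 7 = -1.6286%
Σ(R_i − R̄_i)(R_m − R̄_m) = 244.6000  ⇒  Cov = 244.6000 / 6 = 40.7667
Σ(R_m − R̄_m)² = 129.9143  ⇒  Var(R_m) = 129.9143 / 6 = 21.6524
β = Cov / Var(R_m) = 40.7667 / 21.6524 = 1.8828
E(R) = R_f + β × MRP = 3.44% + 1.8828 × 4.67% = 12.23%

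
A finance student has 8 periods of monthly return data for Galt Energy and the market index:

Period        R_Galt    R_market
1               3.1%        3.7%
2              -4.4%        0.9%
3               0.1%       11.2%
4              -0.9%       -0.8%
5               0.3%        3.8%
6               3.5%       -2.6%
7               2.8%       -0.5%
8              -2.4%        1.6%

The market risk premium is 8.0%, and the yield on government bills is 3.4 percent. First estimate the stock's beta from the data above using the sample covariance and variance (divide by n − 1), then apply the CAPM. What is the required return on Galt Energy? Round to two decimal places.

2.87%

Mean R_i = (3.1 − 4.4 + 0.1 − 0.9 + 0.3 + 3.5 + 2.8 − 2.4) / 8 = 0.2625%
Mean R_m = (3.7 + 0.9 + 11.2 − 0.8 + 3.8 − 2.6 − 0.5 + 1.6) / 8 = 2.1625%
Σ(R_i − R̄_i)(R_m − R̄_m) = -8.3913  ⇒  Cov = -8.3913 / 7 = -1.1988
Σ(R_m − R̄_m)² = 127.1788  ⇒  Var(R_m) = 127.1788 / 7 = 18.1684
β = Cov / Var(R_m) = -1.1988 / 18.1684 = -0.0660
E(R) = R_f + β × MRP = 3.4% + -0.0660 × 8.0% = 2.87%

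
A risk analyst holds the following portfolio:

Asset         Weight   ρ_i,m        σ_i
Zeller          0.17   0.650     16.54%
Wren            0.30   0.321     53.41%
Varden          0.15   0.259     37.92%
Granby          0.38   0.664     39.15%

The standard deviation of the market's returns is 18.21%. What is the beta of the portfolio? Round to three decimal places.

β_Zeller = 0.650 × 16.54% / 18.21% = 0.5904
β_Wren = 0.321 × 53.41% / 18.21% = 0.9415
β_Varden = 0.259 × 37.92% / 18.21% = 0.5393
β_Granby = 0.664 × 39.15% / 18.21% = 1.4275
β_P = Σ w_i β_i = 0.17×0.5904 + 0.30×0.9415 + 0.15×0.5393 + 0.38×1.4275 = 1.0062

1.006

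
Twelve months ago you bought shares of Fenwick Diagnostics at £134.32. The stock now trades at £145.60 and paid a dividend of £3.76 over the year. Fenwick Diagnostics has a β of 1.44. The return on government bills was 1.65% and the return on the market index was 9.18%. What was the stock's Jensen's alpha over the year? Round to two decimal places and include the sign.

-1.30%

Realised HPR = (P1 + D1 − P0) / P0 = (145.60 + 3.76 − 134.32) / 134.32 = 15.04 / 134.32 = 11.1971%
MRP = 9.18% − 1.65% = 7.53%
CAPM required = R_f + β·MRP = 1.65% + 1.44 × 7.53% = 12.4932%
α = realised − required = 11.1971% − 12.4932% = -1.30%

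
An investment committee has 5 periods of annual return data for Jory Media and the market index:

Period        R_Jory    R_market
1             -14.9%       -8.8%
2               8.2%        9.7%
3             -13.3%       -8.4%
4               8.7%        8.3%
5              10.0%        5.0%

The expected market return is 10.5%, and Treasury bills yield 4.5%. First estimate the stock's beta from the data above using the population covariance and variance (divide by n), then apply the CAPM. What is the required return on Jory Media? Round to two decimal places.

12.63%

Mean R_i = (-14.9 + 8.2 − 13.3 + 8.7 + 10.0) / 5 = -0.2600%
Mean R_m = (-8.8 + 9.7 − 8.4 + 8.3 + 5.0) / 5 = 1.1600%
Σ(R_i − R̄_i)(R_m − R̄_m) = 446.0980  ⇒  Cov = 446.0980 / 5 = 89.2196
Σ(R_m − R̄_m)² = 329.2520  ⇒  Var(R_m) = 329.2520 / 5 = 65.8504
β = Cov / Var(R_m) = 89.2196 / 65.8504 = 1.3549
MRP = 10.5% − 4.5% = 6.00%
E(R) = R_f + β × MRP = 4.5% + 1.3549 × 6.0% = 12.63%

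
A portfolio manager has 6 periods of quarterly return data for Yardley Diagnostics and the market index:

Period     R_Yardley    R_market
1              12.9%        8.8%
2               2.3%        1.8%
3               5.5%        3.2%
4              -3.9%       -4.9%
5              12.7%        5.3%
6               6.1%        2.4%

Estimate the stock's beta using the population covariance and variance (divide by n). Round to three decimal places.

1.340

Mean R_i = (12.9 + 2.3 + 5.5 − 3.9 + 12.7 + 6.1) / 6 = 5.9333%
Mean R_m = (8.8 + 1.8 + 3.2 − 4.9 + 5.3 + 2.4) / 6 = 2.7667%
Σ(R_i − R̄_i)(R_m − R̄_m) = 137.8267  ⇒  Cov = 137.8267 / 6 = 22.9711
Σ(R_m − R̄_m)² = 102.8533  ⇒  Var(R_m) = 102.8533 / 6 = 17.1422
β = Cov / Var(R_m) = 22.9711 / 17.1422 = 1.3400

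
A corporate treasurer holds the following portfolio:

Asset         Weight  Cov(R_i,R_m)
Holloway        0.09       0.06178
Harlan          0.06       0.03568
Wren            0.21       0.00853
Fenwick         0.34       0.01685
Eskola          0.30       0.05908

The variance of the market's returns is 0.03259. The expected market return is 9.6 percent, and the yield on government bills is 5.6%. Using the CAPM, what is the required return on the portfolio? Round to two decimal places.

9.64%

β_Holloway = 0.06178 / 0.03259 = 1.8957
β_Harlan = 0.03568 / 0.03259 = 1.0948
β_Wren = 0.00853 / 0.03259 = 0.2617
β_Fenwick = 0.01685 / 0.03259 = 0.5170
β_Eskola = 0.05908 / 0.03259 = 1.8128
β_P = Σ w_i β_i = 0.09×1.8957 + 0.06×1.0948 + 0.21×0.2617 + 0.34×0.5170 + 0.30×1.8128 = 1.0109
MRP = 9.6% − 5.6% = 4.00%
E(R_P) = R_f + β_P × MRP = 5.6% + 1.0109 × 4.0% = 9.64%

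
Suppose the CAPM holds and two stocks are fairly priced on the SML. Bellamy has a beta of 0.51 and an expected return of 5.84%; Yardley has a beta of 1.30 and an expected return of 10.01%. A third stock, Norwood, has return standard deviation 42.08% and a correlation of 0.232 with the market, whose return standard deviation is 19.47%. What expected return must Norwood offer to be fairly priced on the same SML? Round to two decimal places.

5.79%

MRP = (10.01% − 5.84%) / (1.30 − 0.51) = 5.2785%
R_f = 5.84% − 0.51 × 5.2785% = 3.1480%
β_Norwood = ρ·σ_i/σ_m = 0.232 × 42.08 / 19.47 = 0.5014
E(R_Norwood) = R_f + β × MRP = 3.1480% + 0.5014 × 5.2785% = 5.79%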